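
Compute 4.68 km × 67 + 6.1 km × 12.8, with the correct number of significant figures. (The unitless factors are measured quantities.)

3.9 × 10^2 km

4.68 × 67 = 313.56 → 3.1 × 10^2 km (2 s.f., last digit at the 10^1 place).
6.1 × 12.8 = 78.08 → 78 km (2 s.f., last digit at the 10^0 place).
Sum: 391.64 km; keep the coarser place, 10^1.
Result: 3.9 × 10^2 km.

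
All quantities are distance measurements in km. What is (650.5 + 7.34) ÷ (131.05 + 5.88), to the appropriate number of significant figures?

650.5 + 7.34 = 657.84, limited to 1 d.p. → 4 s.f.; 131.05 + 5.88 = 136.93, limited to 2 d.p. → 5 s.f.
Carrying full precision, 657.84 ÷ 136.93 = 4.80420652888…; keep min(4, 5) = 4 s.f.
Rounded to 4 significant figures: 4.804.

4.804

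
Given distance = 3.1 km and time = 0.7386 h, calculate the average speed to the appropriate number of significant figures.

average speed = 3.1 km ÷ 0.7386 h = 4.19712970485… km/h.
3.1 has 2 significant figures; 0.7386 has 4.
Division/multiplication keeps the fewest: 2 significant figures.
Rounded: 4.2 km/h.

4.2 km/h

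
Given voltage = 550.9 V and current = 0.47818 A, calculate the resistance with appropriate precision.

resistance = 550.9 V ÷ 0.47818 A = 1152.07662387… Ω.
550.9 has 4 significant figures; 0.47818 has 5.
Division/multiplication keeps the fewest: 4 significant figures.
Rounded: 1152 Ω.

1152 Ω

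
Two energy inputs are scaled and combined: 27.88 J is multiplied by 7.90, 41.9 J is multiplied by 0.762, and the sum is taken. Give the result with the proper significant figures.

27.88 × 7.90 = 220.252 → 2.20 × 10² J (3 s.f., last digit at the 10^0 place).
41.9 × 0.762 = 31.9278 → 31.9 J (3 s.f., last digit at the 10^-1 place).
Sum: 252.1798 J; keep the coarser place, 10^0.
Result: 252 J.

252 J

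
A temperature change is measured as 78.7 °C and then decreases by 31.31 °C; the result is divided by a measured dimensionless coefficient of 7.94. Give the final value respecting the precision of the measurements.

5.97 °C

78.7 °C − 31.31 °C = 47.39 °C; the difference is limited to 1 decimal place (3 s.f.).
Carrying full precision, 47.39 ÷ 7.94 = 5.9685138539… °C; 7.94 has 3 s.f., so the result keeps min(3, 3) = 3 s.f.
Rounded to 3 significant figures: 5.97 °C.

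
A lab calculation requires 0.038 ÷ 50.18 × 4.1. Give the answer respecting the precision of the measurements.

0.0031

0.038 ÷ 50.18 × 4.1 = 0.0031048226385…
Multiplication/division keeps the fewest significant figures: 0.038 → 2 s.f., 50.18 → 4 s.f., 4.1 → 2 s.f.; limit is 2.
Rounded to 2 significant figures: 0.0031.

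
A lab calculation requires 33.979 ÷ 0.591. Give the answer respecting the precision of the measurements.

57.5

33.979 ÷ 0.591 = 57.4940778342…
Multiplication/division keeps the fewest significant figures: 33.979 → 5 s.f., 0.591 → 3 s.f.; limit is 3.
Rounded to 3 significant figures: 57.5.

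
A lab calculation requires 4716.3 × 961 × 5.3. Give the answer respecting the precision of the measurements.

4716.3 × 961 × 5.3 = 24021530.79
Multiplication/division keeps the fewest significant figures: 4716.3 → 5 s.f., 961 → 3 s.f., 5.3 → 2 s.f.; limit is 2.
Rounded to 2 significant figures: 2.4 × 10^7.

2.4 × 10^7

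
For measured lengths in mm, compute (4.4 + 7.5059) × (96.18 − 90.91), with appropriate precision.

4.4 + 7.5059 = 11.9059, limited to 1 d.p. → 3 s.f.; 96.18 − 90.91 = 5.27, limited to 2 d.p. → 3 s.f.
Carrying full precision, 11.9059 × 5.27 = 62.744093; keep min(3, 3) = 3 s.f.
Rounded to 3 significant figures: 62.7 mm².

62.7 mm²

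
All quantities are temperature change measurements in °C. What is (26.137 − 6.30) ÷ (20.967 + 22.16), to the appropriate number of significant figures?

0.4600

26.137 − 6.30 = 19.837, limited to 2 d.p. → 4 s.f.; 20.967 + 22.16 = 43.127, limited to 2 d.p. → 4 s.f.
Carrying full precision, 19.837 ÷ 43.127 = 0.459967073991…; keep min(4, 4) = 4 s.f.
Rounded to 4 significant figures: 0.4600.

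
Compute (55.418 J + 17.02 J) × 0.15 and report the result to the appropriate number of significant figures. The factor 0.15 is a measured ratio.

55.418 J + 17.02 J = 72.438 J; the sum is limited to 2 decimal places (4 s.f.).
Carrying full precision, 72.438 × 0.15 = 10.8657 J; 0.15 has 2 s.f., so the result keeps min(4, 2) = 2 s.f.
Rounded to 2 significant figures: 11 J.

11 J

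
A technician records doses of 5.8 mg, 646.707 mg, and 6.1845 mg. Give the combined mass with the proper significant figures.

5.8 mg + 646.707 mg + 6.1845 mg = 658.6915 mg.
Addition/subtraction keeps the fewest decimal places: 5.8 → 1 decimal place, 646.707 → 3 decimal places, 6.1845 → 4 decimal places; limit is 1.
Rounded to 1 decimal place: 658.7 mg.

658.7 mg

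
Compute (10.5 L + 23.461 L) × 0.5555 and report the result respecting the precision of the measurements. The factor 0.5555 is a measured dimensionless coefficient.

18.9 L

10.5 L + 23.461 L = 33.961 L; the sum is limited to 1 decimal place (3 s.f.).
Carrying full precision, 33.961 × 0.5555 = 18.8653355 L; 0.5555 has 4 s.f., so the result keeps min(3, 4) = 3 s.f.
Rounded to 3 significant figures: 18.9 L.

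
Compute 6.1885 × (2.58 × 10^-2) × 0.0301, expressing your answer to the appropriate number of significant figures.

0.00481

6.1885 × (2.58 × 10^-2) × 0.0301 = 0.00480586533
Multiplication/division keeps the fewest significant figures: 6.1885 → 5 s.f., 2.58 × 10^-2 → 3 s.f., 0.0301 → 3 s.f.; limit is 3.
Rounded to 3 significant figures: 0.00481.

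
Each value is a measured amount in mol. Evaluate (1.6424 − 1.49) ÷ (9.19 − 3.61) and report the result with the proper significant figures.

2.7 × 10⁻²

1.6424 − 1.49 = 0.1524, limited to 2 d.p. → 2 s.f.; 9.19 − 3.61 = 5.58, limited to 2 d.p. → 3 s.f.
Carrying full precision, 0.1524 ÷ 5.58 = 0.027311827957…; keep min(2, 3) = 2 s.f.
Rounded to 2 significant figures: 2.7 × 10⁻².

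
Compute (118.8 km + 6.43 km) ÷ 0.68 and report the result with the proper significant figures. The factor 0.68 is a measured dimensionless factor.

1.8 × 10^2 km

118.8 km + 6.43 km = 125.23 km; the sum is limited to 1 decimal place (4 s.f.).
Carrying full precision, 125.23 ÷ 0.68 = 184.161764706… km; 0.68 has 2 s.f., so the result keeps min(4, 2) = 2 s.f.
Rounded to 2 significant figures: 1.8 × 10^2 km.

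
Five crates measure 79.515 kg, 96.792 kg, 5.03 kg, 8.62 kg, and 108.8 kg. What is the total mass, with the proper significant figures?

79.515 kg + 96.792 kg + 5.03 kg + 8.62 kg + 108.8 kg = 298.757 kg.
Addition/subtraction keeps the fewest decimal places: 79.515 → 3 decimal places, 96.792 → 3 decimal places, 5.03 → 2 decimal places, 8.62 → 2 decimal places, 108.8 → 1 decimal place; limit is 1.
Rounded to 1 decimal place: 298.8 kg.

298.8 kg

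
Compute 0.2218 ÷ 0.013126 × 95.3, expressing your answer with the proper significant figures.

0.2218 ÷ 0.013126 × 95.3 = 1610.35654426…
Multiplication/division keeps the fewest significant figures: 0.2218 → 4 s.f., 0.013126 → 5 s.f., 95.3 → 3 s.f.; limit is 3.
Rounded to 3 significant figures: 1.61 × 10^3.

1.61 × 10^3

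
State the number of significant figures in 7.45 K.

3

7.45: every digit is nonzero and significant.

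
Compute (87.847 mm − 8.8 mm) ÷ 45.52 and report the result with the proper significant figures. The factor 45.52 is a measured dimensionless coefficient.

1.74 mm

87.847 mm − 8.8 mm = 79.047 mm; the difference is limited to 1 decimal place (3 s.f.).
Carrying full precision, 79.047 ÷ 45.52 = 1.73653339192… mm; 45.52 has 4 s.f., so the result keeps min(3, 4) = 3 s.f.
Rounded to 3 significant figures: 1.74 mm.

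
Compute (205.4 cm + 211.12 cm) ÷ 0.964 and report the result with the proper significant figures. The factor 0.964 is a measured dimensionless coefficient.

205.4 cm + 211.12 cm = 416.52 cm; the sum is limited to 1 decimal place (4 s.f.).
Carrying full precision, 416.52 ÷ 0.964 = 432.074688797… cm; 0.964 has 3 s.f., so the result keeps min(4, 3) = 3 s.f.
Rounded to 3 significant figures: 432 cm.

432 cm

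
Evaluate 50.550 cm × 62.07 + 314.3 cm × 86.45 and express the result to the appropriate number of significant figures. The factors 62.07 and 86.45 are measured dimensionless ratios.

50.550 × 62.07 = 3137.6385 → 3138 cm (4 s.f., last digit at the 10^0 place).
314.3 × 86.45 = 27171.235 → 2.717 × 10⁴ cm (4 s.f., last digit at the 10^1 place).
Sum: 30308.8735 cm; keep the coarser place, 10^1.
Result: 3.031 × 10⁴ cm.

3.031 × 10⁴ cm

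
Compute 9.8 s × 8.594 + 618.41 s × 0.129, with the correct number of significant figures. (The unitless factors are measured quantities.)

9.8 × 8.594 = 84.2212 → 84 s (2 s.f., last digit at the 10^0 place).
618.41 × 0.129 = 79.77489 → 79.8 s (3 s.f., last digit at the 10^-1 place).
Sum: 163.99609 s; keep the coarser place, 10^0.
Result: 164 s.

164 s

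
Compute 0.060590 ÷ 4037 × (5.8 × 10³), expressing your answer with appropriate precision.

0.060590 ÷ 4037 × (5.8 × 10³) = 0.087050284865…
Multiplication/division keeps the fewest significant figures: 0.060590 → 5 s.f., 4037 → 4 s.f., 5.8 × 10³ → 2 s.f.; limit is 2.
Rounded to 2 significant figures: 8.7 × 10⁻².

8.7 × 10⁻²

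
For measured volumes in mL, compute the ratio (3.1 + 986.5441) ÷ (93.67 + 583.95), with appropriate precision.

3.1 + 986.5441 = 989.6441, limited to 1 d.p. → 4 s.f.; 93.67 + 583.95 = 677.62, limited to 2 d.p. → 5 s.f.
Carrying full precision, 989.6441 ÷ 677.62 = 1.46047061775…; keep min(4, 5) = 4 s.f.
Rounded to 4 significant figures: 1.460.

1.460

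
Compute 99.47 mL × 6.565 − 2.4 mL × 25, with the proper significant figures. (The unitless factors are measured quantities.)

99.47 × 6.565 = 653.02055 → 653.0 mL (4 s.f., last digit at the 10^-1 place).
2.4 × 25 = 60 → 60. mL (2 s.f., last digit at the 10^0 place).
Difference: 593.02055 mL; keep the coarser place, 10^0.
Result: 593 mL.

593 mL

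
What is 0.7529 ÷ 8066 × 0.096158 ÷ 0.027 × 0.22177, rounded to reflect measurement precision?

7.4 × 10⁻⁵

0.7529 ÷ 8066 × 0.096158 ÷ 0.027 × 0.22177 = 0.0000737230906503…
Multiplication/division keeps the fewest significant figures: 0.7529 → 4 s.f., 8066 → 4 s.f., 0.096158 → 5 s.f., 0.027 → 2 s.f., 0.22177 → 5 s.f.; limit is 2.
Rounded to 2 significant figures: 7.4 × 10⁻⁵.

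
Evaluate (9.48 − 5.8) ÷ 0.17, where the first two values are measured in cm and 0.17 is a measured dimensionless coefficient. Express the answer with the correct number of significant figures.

9.48 cm − 5.8 cm = 3.68 cm; the difference is limited to 1 decimal place (2 s.f.).
Carrying full precision, 3.68 ÷ 0.17 = 21.6470588235… cm; 0.17 has 2 s.f., so the result keeps min(2, 2) = 2 s.f.
Rounded to 2 significant figures: 22 cm.

22 cm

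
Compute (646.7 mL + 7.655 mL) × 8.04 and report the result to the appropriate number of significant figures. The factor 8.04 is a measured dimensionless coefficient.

646.7 mL + 7.655 mL = 654.355 mL; the sum is limited to 1 decimal place (4 s.f.).
Carrying full precision, 654.355 × 8.04 = 5261.0142 mL; 8.04 has 3 s.f., so the result keeps min(4, 3) = 3 s.f.
Rounded to 3 significant figures: 5.26 × 10³ mL.

5.26 × 10³ mL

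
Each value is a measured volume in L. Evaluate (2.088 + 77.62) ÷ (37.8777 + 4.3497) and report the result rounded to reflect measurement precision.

2.088 + 77.62 = 79.708, limited to 2 d.p. → 4 s.f.; 37.8777 + 4.3497 = 42.2274, limited to 4 d.p. → 6 s.f.
Carrying full precision, 79.708 ÷ 42.2274 = 1.88758957454…; keep min(4, 6) = 4 s.f.
Rounded to 4 significant figures: 1.888.

1.888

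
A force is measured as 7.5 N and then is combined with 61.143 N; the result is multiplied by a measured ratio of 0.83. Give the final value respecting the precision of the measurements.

57 N

7.5 N + 61.143 N = 68.643 N; the sum is limited to 1 decimal place (3 s.f.).
Carrying full precision, 68.643 × 0.83 = 56.97369 N; 0.83 has 2 s.f., so the result keeps min(3, 2) = 2 s.f.
Rounded to 2 significant figures: 57 N.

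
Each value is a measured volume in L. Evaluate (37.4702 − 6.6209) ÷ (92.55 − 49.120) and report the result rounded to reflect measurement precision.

37.4702 − 6.6209 = 30.8493, limited to 4 d.p. → 6 s.f.; 92.55 − 49.120 = 43.430, limited to 2 d.p. → 4 s.f.
Carrying full precision, 30.8493 ÷ 43.430 = 0.710322357817…; keep min(6, 4) = 4 s.f.
Rounded to 4 significant figures: 0.7103.

0.7103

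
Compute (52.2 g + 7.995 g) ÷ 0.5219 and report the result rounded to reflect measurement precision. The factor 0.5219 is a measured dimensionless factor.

52.2 g + 7.995 g = 60.195 g; the sum is limited to 1 decimal place (3 s.f.).
Carrying full precision, 60.195 ÷ 0.5219 = 115.338187392… g; 0.5219 has 4 s.f., so the result keeps min(3, 4) = 3 s.f.
Rounded to 3 significant figures: 115 g.

115 g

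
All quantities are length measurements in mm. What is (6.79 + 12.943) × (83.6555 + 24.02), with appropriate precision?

2.125 × 10³ mm²

6.79 + 12.943 = 19.733, limited to 2 d.p. → 4 s.f.; 83.6555 + 24.02 = 107.6755, limited to 2 d.p. → 5 s.f.
Carrying full precision, 19.733 × 107.6755 = 2124.7606415; keep min(4, 5) = 4 s.f.
Rounded to 4 significant figures: 2.125 × 10³ mm².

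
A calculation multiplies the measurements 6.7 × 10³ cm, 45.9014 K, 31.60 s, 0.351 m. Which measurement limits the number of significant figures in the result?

6.7 × 10³ cm → 2 s.f.; 45.9014 K → 6 s.f.; 31.60 s → 4 s.f.; 0.351 m → 3 s.f.
The fewest is 2 significant figures, from 6.7 × 10³ cm.

6.7 × 10³ cm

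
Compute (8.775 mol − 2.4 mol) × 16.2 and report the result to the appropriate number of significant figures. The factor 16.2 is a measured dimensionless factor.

8.775 mol − 2.4 mol = 6.375 mol; the difference is limited to 1 decimal place (2 s.f.).
Carrying full precision, 6.375 × 16.2 = 103.275 mol; 16.2 has 3 s.f., so the result keeps min(2, 3) = 2 s.f.
Rounded to 2 significant figures: 1.0 × 10² mol.

1.0 × 10² mol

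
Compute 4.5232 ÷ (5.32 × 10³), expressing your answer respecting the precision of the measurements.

4.5232 ÷ (5.32 × 10³) = 0.00085022556391…
Multiplication/division keeps the fewest significant figures: 4.5232 → 5 s.f., 5.32 × 10³ → 3 s.f.; limit is 3.
Rounded to 3 significant figures: 8.50 × 10⁻⁴.

8.50 × 10⁻⁴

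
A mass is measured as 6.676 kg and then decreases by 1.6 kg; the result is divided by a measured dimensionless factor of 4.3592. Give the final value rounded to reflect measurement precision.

6.676 kg − 1.6 kg = 5.076 kg; the difference is limited to 1 decimal place (2 s.f.).
Carrying full precision, 5.076 ÷ 4.3592 = 1.16443384107… kg; 4.3592 has 5 s.f., so the result keeps min(2, 5) = 2 s.f.
Rounded to 2 significant figures: 1.2 kg.

1.2 kg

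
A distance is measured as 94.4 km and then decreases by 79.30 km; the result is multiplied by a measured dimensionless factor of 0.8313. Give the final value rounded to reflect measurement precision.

12.6 km

94.4 km − 79.30 km = 15.10 km; the difference is limited to 1 decimal place (3 s.f.).
Carrying full precision, 15.10 × 0.8313 = 12.55263 km; 0.8313 has 4 s.f., so the result keeps min(3, 4) = 3 s.f.
Rounded to 3 significant figures: 12.6 km.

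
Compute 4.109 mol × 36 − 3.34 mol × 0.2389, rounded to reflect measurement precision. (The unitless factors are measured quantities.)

4.109 × 36 = 147.924 → 1.5 × 10^2 mol (2 s.f., last digit at the 10^1 place).
3.34 × 0.2389 = 0.797926 → 0.798 mol (3 s.f., last digit at the 10^-3 place).
Difference: 147.126074 mol; keep the coarser place, 10^1.
Result: 1.5 × 10^2 mol.

1.5 × 10^2 mol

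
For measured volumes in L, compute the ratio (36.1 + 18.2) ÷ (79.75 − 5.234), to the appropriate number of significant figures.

36.1 + 18.2 = 54.3, limited to 1 d.p. → 3 s.f.; 79.75 − 5.234 = 74.516, limited to 2 d.p. → 4 s.f.
Carrying full precision, 54.3 ÷ 74.516 = 0.728702560524…; keep min(3, 4) = 3 s.f.
Rounded to 3 significant figures: 0.729.

0.729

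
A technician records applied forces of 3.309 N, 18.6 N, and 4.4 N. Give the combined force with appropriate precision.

26.3 N

3.309 N + 18.6 N + 4.4 N = 26.309 N.
Addition/subtraction keeps the fewest decimal places: 3.309 → 3 decimal places, 18.6 → 1 decimal place, 4.4 → 1 decimal place; limit is 1.
Rounded to 1 decimal place: 26.3 N.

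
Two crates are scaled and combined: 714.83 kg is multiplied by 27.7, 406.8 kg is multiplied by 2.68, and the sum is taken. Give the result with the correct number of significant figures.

2.09 × 10⁴ kg

714.83 × 27.7 = 19800.791 → 1.98 × 10⁴ kg (3 s.f., last digit at the 10^2 place).
406.8 × 2.68 = 1090.224 → 1.09 × 10³ kg (3 s.f., last digit at the 10^1 place).
Sum: 20891.015 kg; keep the coarser place, 10^2.
Result: 2.09 × 10⁴ kg.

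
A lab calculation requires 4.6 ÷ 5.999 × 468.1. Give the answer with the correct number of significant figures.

3.6 × 10²

4.6 ÷ 5.999 × 468.1 = 358.936489415…
Multiplication/division keeps the fewest significant figures: 4.6 → 2 s.f., 5.999 → 4 s.f., 468.1 → 4 s.f.; limit is 2.
Rounded to 2 significant figures: 3.6 × 10².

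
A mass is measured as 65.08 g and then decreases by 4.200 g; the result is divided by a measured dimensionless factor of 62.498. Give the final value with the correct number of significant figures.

65.08 g − 4.200 g = 60.880 g; the difference is limited to 2 decimal places (4 s.f.).
Carrying full precision, 60.880 ÷ 62.498 = 0.974111171557… g; 62.498 has 5 s.f., so the result keeps min(4, 5) = 4 s.f.
Rounded to 4 significant figures: 0.9741 g.

0.9741 g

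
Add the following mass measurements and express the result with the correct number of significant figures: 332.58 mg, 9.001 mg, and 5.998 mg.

332.58 mg + 9.001 mg + 5.998 mg = 347.579 mg.
Addition/subtraction keeps the fewest decimal places: 332.58 → 2 decimal places, 9.001 → 3 decimal places, 5.998 → 3 decimal places; limit is 2.
Rounded to 2 decimal places: 347.58 mg.

347.58 mg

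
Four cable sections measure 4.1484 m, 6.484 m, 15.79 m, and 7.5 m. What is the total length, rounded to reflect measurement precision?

33.9 m

4.1484 m + 6.484 m + 15.79 m + 7.5 m = 33.9224 m.
Addition/subtraction keeps the fewest decimal places: 4.1484 → 4 decimal places, 6.484 → 3 decimal places, 15.79 → 2 decimal places, 7.5 → 1 decimal place; limit is 1.
Rounded to 1 decimal place: 33.9 m.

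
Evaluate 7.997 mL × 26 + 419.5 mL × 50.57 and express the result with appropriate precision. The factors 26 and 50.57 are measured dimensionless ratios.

2.142 × 10^4 mL

7.997 × 26 = 207.922 → 2.1 × 10^2 mL (2 s.f., last digit at the 10^1 place).
419.5 × 50.57 = 21214.115 → 2.121 × 10^4 mL (4 s.f., last digit at the 10^1 place).
Sum: 21422.037 mL; keep the coarser place, 10^1.
Result: 2.142 × 10^4 mL.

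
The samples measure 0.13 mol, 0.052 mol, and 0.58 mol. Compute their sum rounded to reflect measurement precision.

0.76 mol

0.13 mol + 0.052 mol + 0.58 mol = 0.762 mol.
Addition/subtraction keeps the fewest decimal places: 0.13 → 2 decimal places, 0.052 → 3 decimal places, 0.58 → 2 decimal places; limit is 2.
Rounded to 2 decimal places: 0.76 mol.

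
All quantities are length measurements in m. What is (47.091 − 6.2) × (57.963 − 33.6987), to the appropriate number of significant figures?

992 m²

47.091 − 6.2 = 40.891, limited to 1 d.p. → 3 s.f.; 57.963 − 33.6987 = 24.2643, limited to 3 d.p. → 5 s.f.
Carrying full precision, 40.891 × 24.2643 = 992.1914913; keep min(3, 5) = 3 s.f.
Rounded to 3 significant figures: 992 m².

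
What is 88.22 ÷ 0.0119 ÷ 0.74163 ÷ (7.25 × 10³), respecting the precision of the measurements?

1.38

88.22 ÷ 0.0119 ÷ 0.74163 ÷ (7.25 × 10³) = 1.37877943191…
Multiplication/division keeps the fewest significant figures: 88.22 → 4 s.f., 0.0119 → 3 s.f., 0.74163 → 5 s.f., 7.25 × 10³ → 3 s.f.; limit is 3.
Rounded to 3 significant figures: 1.38.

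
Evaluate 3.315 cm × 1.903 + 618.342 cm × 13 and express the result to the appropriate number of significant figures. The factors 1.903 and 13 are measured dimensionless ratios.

8.0 × 10^3 cm

3.315 × 1.903 = 6.308445 → 6.308 cm (4 s.f., last digit at the 10^-3 place).
618.342 × 13 = 8038.446 → 8.0 × 10^3 cm (2 s.f., last digit at the 10^2 place).
Sum: 8044.754445 cm; keep the coarser place, 10^2.
Result: 8.0 × 10^3 cm.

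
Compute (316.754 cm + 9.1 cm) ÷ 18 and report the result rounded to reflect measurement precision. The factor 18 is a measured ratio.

316.754 cm + 9.1 cm = 325.854 cm; the sum is limited to 1 decimal place (4 s.f.).
Carrying full precision, 325.854 ÷ 18 = 18.103 cm; 18 has 2 s.f., so the result keeps min(4, 2) = 2 s.f.
Rounded to 2 significant figures: 18 cm.

18 cm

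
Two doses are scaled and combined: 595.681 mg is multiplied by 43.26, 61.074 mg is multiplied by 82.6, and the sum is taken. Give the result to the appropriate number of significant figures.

595.681 × 43.26 = 25769.16006 → 2.577 × 10⁴ mg (4 s.f., last digit at the 10^1 place).
61.074 × 82.6 = 5044.7124 → 5.04 × 10³ mg (3 s.f., last digit at the 10^1 place).
Sum: 30813.87246 mg; keep the coarser place, 10^1.
Result: 3.081 × 10⁴ mg.

3.081 × 10⁴ mg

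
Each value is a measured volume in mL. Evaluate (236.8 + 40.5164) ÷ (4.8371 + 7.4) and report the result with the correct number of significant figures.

22.7

236.8 + 40.5164 = 277.3164, limited to 1 d.p. → 4 s.f.; 4.8371 + 7.4 = 12.2371, limited to 1 d.p. → 3 s.f.
Carrying full precision, 277.3164 ÷ 12.2371 = 22.6619378774…; keep min(4, 3) = 3 s.f.
Rounded to 3 significant figures: 22.7.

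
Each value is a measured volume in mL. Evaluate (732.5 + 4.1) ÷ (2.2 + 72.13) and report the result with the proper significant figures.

732.5 + 4.1 = 736.6, limited to 1 d.p. → 4 s.f.; 2.2 + 72.13 = 74.33, limited to 1 d.p. → 3 s.f.
Carrying full precision, 736.6 ÷ 74.33 = 9.90986142876…; keep min(4, 3) = 3 s.f.
Rounded to 3 significant figures: 9.91.

9.91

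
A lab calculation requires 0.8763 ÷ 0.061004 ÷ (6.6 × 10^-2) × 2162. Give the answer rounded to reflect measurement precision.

4.7 × 10^5

0.8763 ÷ 0.061004 ÷ (6.6 × 10^-2) × 2162 = 470550.515316…
Multiplication/division keeps the fewest significant figures: 0.8763 → 4 s.f., 0.061004 → 5 s.f., 6.6 × 10^-2 → 2 s.f., 2162 → 4 s.f.; limit is 2.
Rounded to 2 significant figures: 4.7 × 10^5.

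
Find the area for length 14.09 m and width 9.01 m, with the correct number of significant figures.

area = 14.09 m × 9.01 m = 126.9509 m².
14.09 has 4 significant figures; 9.01 has 3.
Division/multiplication keeps the fewest: 3 significant figures.
Rounded: 127 m².

127 m²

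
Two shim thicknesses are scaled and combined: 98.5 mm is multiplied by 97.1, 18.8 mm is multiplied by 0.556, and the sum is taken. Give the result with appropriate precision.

9.57 × 10^3 mm

98.5 × 97.1 = 9564.35 → 9.56 × 10^3 mm (3 s.f., last digit at the 10^1 place).
18.8 × 0.556 = 10.4528 → 10.5 mm (3 s.f., last digit at the 10^-1 place).
Sum: 9574.8028 mm; keep the coarser place, 10^1.
Result: 9.57 × 10^3 mm.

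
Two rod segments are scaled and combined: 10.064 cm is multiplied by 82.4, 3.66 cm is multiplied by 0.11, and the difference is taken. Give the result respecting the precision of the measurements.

829 cm

10.064 × 82.4 = 829.2736 → 829 cm (3 s.f., last digit at the 10^0 place).
3.66 × 0.11 = 0.4026 → 0.40 cm (2 s.f., last digit at the 10^-2 place).
Difference: 828.871 cm; keep the coarser place, 10^0.
Result: 829 cm.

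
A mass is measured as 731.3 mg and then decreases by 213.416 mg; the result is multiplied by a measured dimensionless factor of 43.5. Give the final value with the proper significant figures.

731.3 mg − 213.416 mg = 517.884 mg; the difference is limited to 1 decimal place (4 s.f.).
Carrying full precision, 517.884 × 43.5 = 22527.954 mg; 43.5 has 3 s.f., so the result keeps min(4, 3) = 3 s.f.
Rounded to 3 significant figures: 2.25 × 10^4 mg.

2.25 × 10^4 mg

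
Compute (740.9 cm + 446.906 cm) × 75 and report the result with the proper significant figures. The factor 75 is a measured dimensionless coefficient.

8.9 × 10^4 cm

740.9 cm + 446.906 cm = 1187.806 cm; the sum is limited to 1 decimal place (5 s.f.).
Carrying full precision, 1187.806 × 75 = 89085.45 cm; 75 has 2 s.f., so the result keeps min(5, 2) = 2 s.f.
Rounded to 2 significant figures: 8.9 × 10^4 cm.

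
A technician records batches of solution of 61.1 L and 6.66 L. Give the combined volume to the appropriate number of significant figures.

67.8 L

61.1 L + 6.66 L = 67.76 L.
Addition/subtraction keeps the fewest decimal places: 61.1 → 1 decimal place, 6.66 → 2 decimal places; limit is 1.
Rounded to 1 decimal place: 67.8 L.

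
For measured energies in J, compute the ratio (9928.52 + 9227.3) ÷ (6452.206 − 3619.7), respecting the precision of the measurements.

9928.52 + 9227.3 = 19155.82, limited to 1 d.p. → 6 s.f.; 6452.206 − 3619.7 = 2832.506, limited to 1 d.p. → 5 s.f.
Carrying full precision, 19155.82 ÷ 2832.506 = 6.76285239996…; keep min(6, 5) = 5 s.f.
Rounded to 5 significant figures: 6.7629.

6.7629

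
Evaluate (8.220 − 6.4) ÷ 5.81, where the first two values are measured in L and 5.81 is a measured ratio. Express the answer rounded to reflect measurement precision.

0.31 L

8.220 L − 6.4 L = 1.820 L; the difference is limited to 1 decimal place (2 s.f.).
Carrying full precision, 1.820 ÷ 5.81 = 0.313253012048… L; 5.81 has 3 s.f., so the result keeps min(2, 3) = 2 s.f.
Rounded to 2 significant figures: 0.31 L.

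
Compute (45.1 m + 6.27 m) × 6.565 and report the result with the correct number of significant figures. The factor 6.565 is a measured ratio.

45.1 m + 6.27 m = 51.37 m; the sum is limited to 1 decimal place (3 s.f.).
Carrying full precision, 51.37 × 6.565 = 337.24405 m; 6.565 has 4 s.f., so the result keeps min(3, 4) = 3 s.f.
Rounded to 3 significant figures: 3.37 × 10^2 m.

3.37 × 10^2 m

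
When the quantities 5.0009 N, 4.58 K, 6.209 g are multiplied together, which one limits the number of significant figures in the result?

5.0009 N → 5 s.f.; 4.58 K → 3 s.f.; 6.209 g → 4 s.f.
The fewest is 3 significant figures, from 4.58 K.

4.58 K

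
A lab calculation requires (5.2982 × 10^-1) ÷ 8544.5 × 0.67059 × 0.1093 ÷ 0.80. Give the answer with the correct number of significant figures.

5.7 × 10^-6

(5.2982 × 10^-1) ÷ 8544.5 × 0.67059 × 0.1093 ÷ 0.80 = 0.00000568105432184…
Multiplication/division keeps the fewest significant figures: 5.2982 × 10^-1 → 5 s.f., 8544.5 → 5 s.f., 0.67059 → 5 s.f., 0.1093 → 4 s.f., 0.80 → 2 s.f.; limit is 2.
Rounded to 2 significant figures: 5.7 × 10^-6.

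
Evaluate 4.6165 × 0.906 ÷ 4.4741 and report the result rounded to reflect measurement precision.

9.35 × 10⁻¹

4.6165 × 0.906 ÷ 4.4741 = 0.934835832905…
Multiplication/division keeps the fewest significant figures: 4.6165 → 5 s.f., 0.906 → 3 s.f., 4.4741 → 5 s.f.; limit is 3.
Rounded to 3 significant figures: 9.35 × 10⁻¹.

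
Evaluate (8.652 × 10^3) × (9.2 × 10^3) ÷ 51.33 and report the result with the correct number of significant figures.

(8.652 × 10^3) × (9.2 × 10^3) ÷ 51.33 = 1550718.87785…
Multiplication/division keeps the fewest significant figures: 8.652 × 10^3 → 4 s.f., 9.2 × 10^3 → 2 s.f., 51.33 → 4 s.f.; limit is 2.
Rounded to 2 significant figures: 1.6 × 10^6.

1.6 × 10^6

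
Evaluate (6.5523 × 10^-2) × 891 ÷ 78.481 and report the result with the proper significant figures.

0.744

(6.5523 × 10^-2) × 891 ÷ 78.481 = 0.743886966272…
Multiplication/division keeps the fewest significant figures: 6.5523 × 10^-2 → 5 s.f., 891 → 3 s.f., 78.481 → 5 s.f.; limit is 3.
Rounded to 3 significant figures: 0.744.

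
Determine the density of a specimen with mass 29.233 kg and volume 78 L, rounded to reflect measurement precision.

density = 29.233 kg ÷ 78 L = 0.374782051282… kg/L.
29.233 has 5 significant figures; 78 has 2.
Division/multiplication keeps the fewest: 2 significant figures.
Rounded: 0.37 kg/L.

0.37 kg/L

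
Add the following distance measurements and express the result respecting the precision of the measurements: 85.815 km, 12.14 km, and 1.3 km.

99.3 km

85.815 km + 12.14 km + 1.3 km = 99.255 km.
Addition/subtraction keeps the fewest decimal places: 85.815 → 3 decimal places, 12.14 → 2 decimal places, 1.3 → 1 decimal place; limit is 1.
Rounded to 1 decimal place: 99.3 km.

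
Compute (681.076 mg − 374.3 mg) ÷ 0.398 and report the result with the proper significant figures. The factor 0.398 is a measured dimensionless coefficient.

7.71 × 10^2 mg

681.076 mg − 374.3 mg = 306.776 mg; the difference is limited to 1 decimal place (4 s.f.).
Carrying full precision, 306.776 ÷ 0.398 = 770.793969849… mg; 0.398 has 3 s.f., so the result keeps min(4, 3) = 3 s.f.
Rounded to 3 significant figures: 7.71 × 10^2 mg.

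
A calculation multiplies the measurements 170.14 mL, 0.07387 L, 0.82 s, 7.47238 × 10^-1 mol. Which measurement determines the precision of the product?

170.14 mL → 5 s.f.; 0.07387 L → 4 s.f.; 0.82 s → 2 s.f.; 7.47238 × 10^-1 mol → 6 s.f.
The fewest is 2 significant figures, from 0.82 s.

0.82 s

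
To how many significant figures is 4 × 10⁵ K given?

4 × 10⁵: in scientific notation every digit of the coefficient is significant.

1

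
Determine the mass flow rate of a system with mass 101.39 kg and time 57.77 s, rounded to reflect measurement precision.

mass flow rate = 101.39 kg ÷ 57.77 s = 1.75506318158… kg/s.
101.39 has 5 significant figures; 57.77 has 4.
Division/multiplication keeps the fewest: 4 significant figures.
Rounded: 1.755 kg/s.

1.755 kg/s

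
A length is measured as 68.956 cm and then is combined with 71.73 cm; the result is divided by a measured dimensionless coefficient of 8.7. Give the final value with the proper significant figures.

68.956 cm + 71.73 cm = 140.686 cm; the sum is limited to 2 decimal places (5 s.f.).
Carrying full precision, 140.686 ÷ 8.7 = 16.1708045977… cm; 8.7 has 2 s.f., so the result keeps min(5, 2) = 2 s.f.
Rounded to 2 significant figures: 16 cm.

16 cm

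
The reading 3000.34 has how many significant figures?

3000.34: zeros between nonzero digits are significant.

6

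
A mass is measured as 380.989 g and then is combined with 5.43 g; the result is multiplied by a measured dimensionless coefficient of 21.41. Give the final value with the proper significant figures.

380.989 g + 5.43 g = 386.419 g; the sum is limited to 2 decimal places (5 s.f.).
Carrying full precision, 386.419 × 21.41 = 8273.23079 g; 21.41 has 4 s.f., so the result keeps min(5, 4) = 4 s.f.
Rounded to 4 significant figures: 8273 g.

8273 g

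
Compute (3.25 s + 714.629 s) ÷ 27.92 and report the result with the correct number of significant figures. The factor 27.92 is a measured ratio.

25.71 s

3.25 s + 714.629 s = 717.879 s; the sum is limited to 2 decimal places (5 s.f.).
Carrying full precision, 717.879 ÷ 27.92 = 25.7119985673… s; 27.92 has 4 s.f., so the result keeps min(5, 4) = 4 s.f.
Rounded to 4 significant figures: 25.71 s.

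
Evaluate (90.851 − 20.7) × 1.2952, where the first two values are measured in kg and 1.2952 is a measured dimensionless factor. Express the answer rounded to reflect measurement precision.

90.9 kg

90.851 kg − 20.7 kg = 70.151 kg; the difference is limited to 1 decimal place (3 s.f.).
Carrying full precision, 70.151 × 1.2952 = 90.8595752 kg; 1.2952 has 5 s.f., so the result keeps min(3, 5) = 3 s.f.
Rounded to 3 significant figures: 90.9 kg.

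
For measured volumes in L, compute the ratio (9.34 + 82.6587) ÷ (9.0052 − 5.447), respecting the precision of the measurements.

9.34 + 82.6587 = 91.9987, limited to 2 d.p. → 4 s.f.; 9.0052 − 5.447 = 3.5582, limited to 3 d.p. → 4 s.f.
Carrying full precision, 91.9987 ÷ 3.5582 = 25.855404418…; keep min(4, 4) = 4 s.f.
Rounded to 4 significant figures: 25.86.

25.86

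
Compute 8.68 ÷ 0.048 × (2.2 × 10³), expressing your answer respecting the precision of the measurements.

8.68 ÷ 0.048 × (2.2 × 10³) = 397833.333333…
Multiplication/division keeps the fewest significant figures: 8.68 → 3 s.f., 0.048 → 2 s.f., 2.2 × 10³ → 2 s.f.; limit is 2.
Rounded to 2 significant figures: 4.0 × 10⁵.

4.0 × 10⁵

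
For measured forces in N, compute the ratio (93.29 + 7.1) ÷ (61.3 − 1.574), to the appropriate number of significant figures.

93.29 + 7.1 = 100.39, limited to 1 d.p. → 4 s.f.; 61.3 − 1.574 = 59.726, limited to 1 d.p. → 3 s.f.
Carrying full precision, 100.39 ÷ 59.726 = 1.68084251415…; keep min(4, 3) = 3 s.f.
Rounded to 3 significant figures: 1.68.

1.68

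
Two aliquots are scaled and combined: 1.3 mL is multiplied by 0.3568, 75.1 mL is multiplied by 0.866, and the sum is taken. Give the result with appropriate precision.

1.3 × 0.3568 = 0.46384 → 4.6 × 10⁻¹ mL (2 s.f., last digit at the 10^-2 place).
75.1 × 0.866 = 65.0366 → 65.0 mL (3 s.f., last digit at the 10^-1 place).
Sum: 65.50044 mL; keep the coarser place, 10^-1.
Result: 65.5 mL.

65.5 mL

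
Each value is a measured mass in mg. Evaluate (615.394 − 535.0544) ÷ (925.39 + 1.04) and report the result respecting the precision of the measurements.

0.086720

615.394 − 535.0544 = 80.3396, limited to 3 d.p. → 5 s.f.; 925.39 + 1.04 = 926.43, limited to 2 d.p. → 5 s.f.
Carrying full precision, 80.3396 ÷ 926.43 = 0.0867195578727…; keep min(5, 5) = 5 s.f.
Rounded to 5 significant figures: 0.086720.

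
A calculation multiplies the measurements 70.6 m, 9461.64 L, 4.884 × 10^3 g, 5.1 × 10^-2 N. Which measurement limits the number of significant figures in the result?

5.1 × 10^-2 N

70.6 m → 3 s.f.; 9461.64 L → 6 s.f.; 4.884 × 10^3 g → 4 s.f.; 5.1 × 10^-2 N → 2 s.f.
The fewest is 2 significant figures, from 5.1 × 10^-2 N.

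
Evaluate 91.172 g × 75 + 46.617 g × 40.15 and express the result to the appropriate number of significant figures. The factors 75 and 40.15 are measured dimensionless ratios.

8.7 × 10^3 g

91.172 × 75 = 6837.9 → 6.8 × 10^3 g (2 s.f., last digit at the 10^2 place).
46.617 × 40.15 = 1871.67255 → 1872 g (4 s.f., last digit at the 10^0 place).
Sum: 8709.57255 g; keep the coarser place, 10^2.
Result: 8.7 × 10^3 g.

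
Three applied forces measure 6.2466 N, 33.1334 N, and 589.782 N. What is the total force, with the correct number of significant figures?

629.162 N

6.2466 N + 33.1334 N + 589.782 N = 629.1620 N.
Addition/subtraction keeps the fewest decimal places: 6.2466 → 4 decimal places, 33.1334 → 4 decimal places, 589.782 → 3 decimal places; limit is 3.
Rounded to 3 decimal places: 629.162 N.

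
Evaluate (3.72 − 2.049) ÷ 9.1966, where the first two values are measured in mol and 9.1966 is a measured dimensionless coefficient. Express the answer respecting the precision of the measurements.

0.182 mol

3.72 mol − 2.049 mol = 1.671 mol; the difference is limited to 2 decimal places (3 s.f.).
Carrying full precision, 1.671 ÷ 9.1966 = 0.18169758389… mol; 9.1966 has 5 s.f., so the result keeps min(3, 5) = 3 s.f.
Rounded to 3 significant figures: 0.182 mol.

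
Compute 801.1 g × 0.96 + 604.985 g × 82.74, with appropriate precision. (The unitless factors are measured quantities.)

5.083 × 10^4 g

801.1 × 0.96 = 769.056 → 7.7 × 10^2 g (2 s.f., last digit at the 10^1 place).
604.985 × 82.74 = 50056.4589 → 5.006 × 10^4 g (4 s.f., last digit at the 10^1 place).
Sum: 50825.5149 g; keep the coarser place, 10^1.
Result: 5.083 × 10^4 g.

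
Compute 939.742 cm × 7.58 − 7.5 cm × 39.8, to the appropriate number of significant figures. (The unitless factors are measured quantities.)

939.742 × 7.58 = 7123.24436 → 7.12 × 10^3 cm (3 s.f., last digit at the 10^1 place).
7.5 × 39.8 = 298.5 → 3.0 × 10^2 cm (2 s.f., last digit at the 10^1 place).
Difference: 6824.74436 cm; keep the coarser place, 10^1.
Result: 6.82 × 10^3 cm.

6.82 × 10^3 cm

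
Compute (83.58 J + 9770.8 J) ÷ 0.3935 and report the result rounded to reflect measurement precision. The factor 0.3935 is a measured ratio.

83.58 J + 9770.8 J = 9854.38 J; the sum is limited to 1 decimal place (5 s.f.).
Carrying full precision, 9854.38 ÷ 0.3935 = 25042.8970775… J; 0.3935 has 4 s.f., so the result keeps min(5, 4) = 4 s.f.
Rounded to 4 significant figures: 2.504 × 10⁴ J.

2.504 × 10⁴ J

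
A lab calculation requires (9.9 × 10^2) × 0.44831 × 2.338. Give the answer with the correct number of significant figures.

(9.9 × 10^2) × 0.44831 × 2.338 = 1037.6672922
Multiplication/division keeps the fewest significant figures: 9.9 × 10^2 → 2 s.f., 0.44831 → 5 s.f., 2.338 → 4 s.f.; limit is 2.
Rounded to 2 significant figures: 1.0 × 10^3.

1.0 × 10^3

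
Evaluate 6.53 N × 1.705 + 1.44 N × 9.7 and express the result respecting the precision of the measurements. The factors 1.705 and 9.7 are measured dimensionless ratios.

25 N

6.53 × 1.705 = 11.13365 → 11.1 N (3 s.f., last digit at the 10^-1 place).
1.44 × 9.7 = 13.968 → 14 N (2 s.f., last digit at the 10^0 place).
Sum: 25.10165 N; keep the coarser place, 10^0.
Result: 25 N.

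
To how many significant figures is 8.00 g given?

8.00: trailing zeros after a decimal point are significant.

3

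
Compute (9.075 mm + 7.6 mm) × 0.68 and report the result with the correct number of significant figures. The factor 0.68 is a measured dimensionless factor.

11 mm

9.075 mm + 7.6 mm = 16.675 mm; the sum is limited to 1 decimal place (3 s.f.).
Carrying full precision, 16.675 × 0.68 = 11.339 mm; 0.68 has 2 s.f., so the result keeps min(3, 2) = 2 s.f.
Rounded to 2 significant figures: 11 mm.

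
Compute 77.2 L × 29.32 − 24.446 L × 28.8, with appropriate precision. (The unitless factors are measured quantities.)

77.2 × 29.32 = 2263.504 → 2.26 × 10^3 L (3 s.f., last digit at the 10^1 place).
24.446 × 28.8 = 704.0448 → 704 L (3 s.f., last digit at the 10^0 place).
Difference: 1559.4592 L; keep the coarser place, 10^1.
Result: 1.56 × 10^3 L.

1.56 × 10^3 L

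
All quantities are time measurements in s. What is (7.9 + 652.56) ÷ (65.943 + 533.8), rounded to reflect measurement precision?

1.101

7.9 + 652.56 = 660.46, limited to 1 d.p. → 4 s.f.; 65.943 + 533.8 = 599.743, limited to 1 d.p. → 4 s.f.
Carrying full precision, 660.46 ÷ 599.743 = 1.10123836377…; keep min(4, 4) = 4 s.f.
Rounded to 4 significant figures: 1.101.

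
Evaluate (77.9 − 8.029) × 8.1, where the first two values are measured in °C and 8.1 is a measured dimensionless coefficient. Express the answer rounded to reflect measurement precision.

5.7 × 10^2 °C

77.9 °C − 8.029 °C = 69.871 °C; the difference is limited to 1 decimal place (3 s.f.).
Carrying full precision, 69.871 × 8.1 = 565.9551 °C; 8.1 has 2 s.f., so the result keeps min(3, 2) = 2 s.f.
Rounded to 2 significant figures: 5.7 × 10^2 °C.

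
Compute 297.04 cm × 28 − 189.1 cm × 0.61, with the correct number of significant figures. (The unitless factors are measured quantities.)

297.04 × 28 = 8317.12 → 8.3 × 10^3 cm (2 s.f., last digit at the 10^2 place).
189.1 × 0.61 = 115.351 → 1.2 × 10^2 cm (2 s.f., last digit at the 10^1 place).
Difference: 8201.769 cm; keep the coarser place, 10^2.
Result: 8.2 × 10^3 cm.

8.2 × 10^3 cm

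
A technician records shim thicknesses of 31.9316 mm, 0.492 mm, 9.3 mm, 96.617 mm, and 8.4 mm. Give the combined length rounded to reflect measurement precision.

146.7 mm

31.9316 mm + 0.492 mm + 9.3 mm + 96.617 mm + 8.4 mm = 146.7406 mm.
Addition/subtraction keeps the fewest decimal places: 31.9316 → 4 decimal places, 0.492 → 3 decimal places, 9.3 → 1 decimal place, 96.617 → 3 decimal places, 8.4 → 1 decimal place; limit is 1.
Rounded to 1 decimal place: 146.7 mm.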